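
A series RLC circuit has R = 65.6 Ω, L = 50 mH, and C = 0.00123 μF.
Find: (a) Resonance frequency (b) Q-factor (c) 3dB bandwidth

Step 1 — Resonance condition Im(Z)=0 gives ω₀ = 1/√(LC).
Step 2 — ω₀ = 1/√(0.05·1.23e-09) = 1.275e+05 rad/s.
Step 3 — f₀ = ω₀/(2π) = 2.029e+04 Hz.
Step 4 — Series Q: Q = ω₀L/R = 1.275e+05·0.05/65.6 = 97.19.
Step 5 — 3dB bandwidth: Δω = ω₀/Q = 1312 rad/s; BW = Δω/(2π) = 208.8 Hz.

(a) f₀ = 2.029e+04 Hz  (b) Q = 97.19  (c) BW = 208.8 Hz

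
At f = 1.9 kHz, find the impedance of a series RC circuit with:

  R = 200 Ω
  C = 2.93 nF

Step 1 — Angular frequency: ω = 2π·f = 2π·1900 = 1.194e+04 rad/s.
Step 2 — Component impedances:
  R: Z = R = 200 Ω
  C: Z = 1/(jωC) = -j/(ω·C) = 0 - j2.859e+04 Ω
Step 3 — Series combination: Z_total = R + C = 200 - j2.859e+04 Ω = 2.859e+04∠-89.6° Ω.

Z = 200 - j2.859e+04 Ω = 2.859e+04∠-89.6° Ω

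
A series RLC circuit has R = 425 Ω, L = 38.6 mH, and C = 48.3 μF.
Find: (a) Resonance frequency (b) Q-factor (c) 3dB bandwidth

Step 1 — Resonance: ω₀ = 1/√(LC) = 1/√(0.0386·4.83e-05) = 732.4 rad/s.
Step 2 — f₀ = ω₀/(2π) = 116.6 Hz.
Step 3 — Series Q: Q = ω₀L/R = 732.4·0.0386/425 = 0.06652.
Step 4 — Bandwidth: Δω = ω₀/Q = 1.101e+04 rad/s; BW = Δω/(2π) = 1752 Hz.

(a) f₀ = 116.6 Hz  (b) Q = 0.06652  (c) BW = 1752 Hz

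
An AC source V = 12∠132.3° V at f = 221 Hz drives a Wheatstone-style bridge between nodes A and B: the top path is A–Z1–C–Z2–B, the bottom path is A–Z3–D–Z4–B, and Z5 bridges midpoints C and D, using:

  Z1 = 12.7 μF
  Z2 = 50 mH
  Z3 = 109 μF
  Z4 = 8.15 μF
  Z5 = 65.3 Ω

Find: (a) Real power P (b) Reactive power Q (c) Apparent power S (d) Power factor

Step 1 — Angular frequency: ω = 2π·f = 2π·221 = 1389 rad/s.
Step 2 — Component impedances:
  Z1: Z = 1/(jωC) = -j/(ω·C) = 0 - j56.71 Ω
  Z2: Z = jωL = j·1389·0.05 = 0 + j69.43 Ω
  Z3: Z = 1/(jωC) = -j/(ω·C) = 0 - j6.607 Ω
  Z4: Z = 1/(jωC) = -j/(ω·C) = 0 - j88.36 Ω
  Z5: Z = R = 65.3 Ω
Step 3 — Bridge requires nodal analysis (the Z5 bridge couples midpoints C and D, so the two paths cannot be reduced to a simple series/parallel combination). Setting node B to ground and injecting 1 A at node A, the 3-node admittance system at A, C, D solves to V_A = Z_AB = 64.51 + j29.09 Ω = 70.76∠24.3° Ω.
Step 4 — Source phasor: V = 12∠132.3° V = -8.076 + j8.876 V.
Step 5 — Current: I = V / Z = -0.05248 + j0.1613 A = 0.1696∠108.0° A.
Step 6 — Complex power: S = V·I* = 1.855 + j0.8365 VA.
Step 7 — Real power: P = Re(S) = 1.855 W.
Step 8 — Reactive power: Q = Im(S) = 0.8365 VAR.
Step 9 — Apparent power: |S| = 2.035 VA.
Step 10 — Power factor: PF = P/|S| = 0.9116 (lagging).

(a) P = 1.855 W  (b) Q = 0.8365 VAR  (c) S = 2.035 VA  (d) PF = 0.9116 (lagging)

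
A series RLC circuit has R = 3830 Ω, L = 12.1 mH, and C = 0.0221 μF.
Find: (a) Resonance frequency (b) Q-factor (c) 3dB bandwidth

Step 1 — Resonance: ω₀ = 1/√(LC) = 1/√(0.0121·2.21e-08) = 6.115e+04 rad/s.
Step 2 — f₀ = ω₀/(2π) = 9733 Hz.
Step 3 — Series Q: Q = ω₀L/R = 6.115e+04·0.0121/3830 = 0.1932.
Step 4 — Bandwidth: Δω = ω₀/Q = 3.165e+05 rad/s; BW = Δω/(2π) = 5.038e+04 Hz.

(a) f₀ = 9733 Hz  (b) Q = 0.1932  (c) BW = 5.038e+04 Hz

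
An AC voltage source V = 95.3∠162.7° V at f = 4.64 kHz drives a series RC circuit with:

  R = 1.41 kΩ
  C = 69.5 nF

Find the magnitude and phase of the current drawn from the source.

Step 1 — Angular frequency: ω = 2π·f = 2π·4640 = 2.915e+04 rad/s.
Step 2 — Component impedances:
  R: Z = R = 1410 Ω
  C: Z = 1/(jωC) = -j/(ω·C) = 0 - j493.5 Ω
Step 3 — Series combination: Z_total = R + C = 1410 - j493.5 Ω = 1494∠-19.3° Ω.
Step 4 — Source phasor: V = 95.3∠162.7° V = -90.99 + j28.34 V.
Step 5 — Ohm's law: I = V / Z_total = (-90.99 + j28.34) / (1410 - j493.5) = -0.06376 - j0.002217 A.
Step 6 — Convert to polar: |I| = 0.06379 A, ∠I = -178.0°.

I = 0.06379∠-178.0° A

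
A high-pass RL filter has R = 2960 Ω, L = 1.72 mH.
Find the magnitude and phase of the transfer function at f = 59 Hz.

Step 1 — Angular frequency: ω = 2π·59 = 370.7 rad/s.
Step 2 — Transfer function: H(jω) = jωL/(R + jωL).
Step 3 — Numerator jωL = j·0.6376; denominator R + jωL = 2960 + j0.6376.
Step 4 — H = 4.64e-08 + j0.0002154.
Step 5 — Magnitude: |H| = 0.0002154 (-73.3 dB); phase: φ = 90.0°.

|H| = 0.0002154 (-73.3 dB), φ = 90.0°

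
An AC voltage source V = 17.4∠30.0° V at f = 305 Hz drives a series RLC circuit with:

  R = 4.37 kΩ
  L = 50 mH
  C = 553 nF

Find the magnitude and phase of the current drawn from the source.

Step 1 — Angular frequency: ω = 2π·f = 2π·305 = 1916 rad/s.
Step 2 — Component impedances:
  R: Z = R = 4370 Ω
  L: Z = jωL = j·1916·0.05 = 0 + j95.82 Ω
  C: Z = 1/(jωC) = -j/(ω·C) = 0 - j943.6 Ω
Step 3 — Series combination: Z_total = R + L + C = 4370 - j847.8 Ω = 4451∠-11.0° Ω.
Step 4 — Source phasor: V = 17.4∠30.0° V = 15.07 + j8.7 V.
Step 5 — Ohm's law: I = V / Z_total = (15.07 + j8.7) / (4370 - j847.8) = 0.002951 + j0.002563 A.
Step 6 — Convert to polar: |I| = 0.003909 A, ∠I = 41.0°.

I = 0.003909∠41.0° A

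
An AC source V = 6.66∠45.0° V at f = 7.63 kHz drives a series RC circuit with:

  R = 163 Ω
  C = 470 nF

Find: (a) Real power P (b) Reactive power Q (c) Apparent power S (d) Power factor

Step 1 — Angular frequency: ω = 2π·f = 2π·7630 = 4.794e+04 rad/s.
Step 2 — Component impedances:
  R: Z = R = 163 Ω
  C: Z = 1/(jωC) = -j/(ω·C) = 0 - j44.38 Ω
Step 3 — Series combination: Z_total = R + C = 163 - j44.38 Ω = 168.9∠-15.2° Ω.
Step 4 — Source phasor: V = 6.66∠45.0° V = 4.709 + j4.709 V.
Step 5 — Current: I = V / Z = 0.01957 + j0.03422 A = 0.03942∠60.2° A.
Step 6 — Complex power: S = V·I* = 0.2533 - j0.06898 VA.
Step 7 — Real power: P = Re(S) = 0.2533 W.
Step 8 — Reactive power: Q = Im(S) = -0.06898 VAR.
Step 9 — Apparent power: |S| = 0.2626 VA.
Step 10 — Power factor: PF = P/|S| = 0.9649 (leading).

(a) P = 0.2533 W  (b) Q = -0.06898 VAR  (c) S = 0.2626 VA  (d) PF = 0.9649 (leading)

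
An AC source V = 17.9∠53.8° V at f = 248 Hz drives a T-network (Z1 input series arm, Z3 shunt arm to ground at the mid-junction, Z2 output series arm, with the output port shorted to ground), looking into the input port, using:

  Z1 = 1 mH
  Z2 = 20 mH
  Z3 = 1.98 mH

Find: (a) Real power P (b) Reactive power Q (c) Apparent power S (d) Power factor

Step 1 — Angular frequency: ω = 2π·f = 2π·248 = 1558 rad/s.
Step 2 — Component impedances:
  Z1: Z = jωL = j·1558·0.001 = 0 + j1.558 Ω
  Z2: Z = jωL = j·1558·0.02 = 0 + j31.16 Ω
  Z3: Z = jωL = j·1558·0.00198 = 0 + j3.085 Ω
Step 3 — With the output port shorted to ground, the output series arm Z2 runs from the junction to ground; the shunt arm Z3 also runs from the junction to ground. They appear in parallel: Z3 || Z2 = 0 + j2.807 Ω.
Step 4 — Series with input arm Z1: Z_in = Z1 + (Z3 || Z2) = 0 + j4.366 Ω = 4.366∠90.0° Ω.
Step 5 — Source phasor: V = 17.9∠53.8° V = 10.57 + j14.44 V.
Step 6 — Current: I = V / Z = 3.309 - j2.422 A = 4.1∠-36.2° A.
Step 7 — Complex power: S = V·I* = 0 + j73.39 VA.
Step 8 — Real power: P = Re(S) = 0 W.
Step 9 — Reactive power: Q = Im(S) = 73.39 VAR.
Step 10 — Apparent power: |S| = 73.39 VA.
Step 11 — Power factor: PF = P/|S| = 0 (lagging).

(a) P = 0 W  (b) Q = 73.39 VAR  (c) S = 73.39 VA  (d) PF = 0 (lagging)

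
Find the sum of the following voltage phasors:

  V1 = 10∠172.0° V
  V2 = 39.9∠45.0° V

Step 1 — Convert each phasor to rectangular form:
  V1 = 10·(cos(172.0°) + j·sin(172.0°)) = -9.903 + j1.392 V
  V2 = 39.9·(cos(45.0°) + j·sin(45.0°)) = 28.21 + j28.21 V
Step 2 — Sum components: V_total = 18.31 + j29.61 V.
Step 3 — Convert to polar: |V_total| = 34.81 V, ∠V_total = 58.3°.

V_total = 34.81∠58.3° V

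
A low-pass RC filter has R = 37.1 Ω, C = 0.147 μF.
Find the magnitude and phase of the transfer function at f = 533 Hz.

Step 1 — Angular frequency: ω = 2π·533 = 3349 rad/s.
Step 2 — Transfer function: H(jω) = 1/(1 + jωRC).
Step 3 — Denominator: 1 + jωRC = 1 + j·3349·37.1·1.47e-07 = 1 + j0.01826.
Step 4 — H = 0.9997 - j0.01826.
Step 5 — Magnitude: |H| = 0.9998 (-0.0 dB); phase: φ = -1.0°.

|H| = 0.9998 (-0.0 dB), φ = -1.0°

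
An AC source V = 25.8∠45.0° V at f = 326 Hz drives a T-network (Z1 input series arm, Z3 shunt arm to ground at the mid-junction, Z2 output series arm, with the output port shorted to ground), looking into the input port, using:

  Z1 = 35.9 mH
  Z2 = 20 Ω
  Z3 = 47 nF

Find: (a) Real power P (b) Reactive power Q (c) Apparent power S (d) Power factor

Step 1 — Angular frequency: ω = 2π·f = 2π·326 = 2048 rad/s.
Step 2 — Component impedances:
  Z1: Z = jωL = j·2048·0.0359 = 0 + j73.53 Ω
  Z2: Z = R = 20 Ω
  Z3: Z = 1/(jωC) = -j/(ω·C) = 0 - j1.039e+04 Ω
Step 3 — With the output port shorted to ground, the output series arm Z2 runs from the junction to ground; the shunt arm Z3 also runs from the junction to ground. They appear in parallel: Z3 || Z2 = 20 - j0.03851 Ω.
Step 4 — Series with input arm Z1: Z_in = Z1 + (Z3 || Z2) = 20 + j73.5 Ω = 76.17∠74.8° Ω.
Step 5 — Source phasor: V = 25.8∠45.0° V = 18.24 + j18.24 V.
Step 6 — Current: I = V / Z = 0.294 - j0.1682 A = 0.3387∠-29.8° A.
Step 7 — Complex power: S = V·I* = 2.295 + j8.432 VA.
Step 8 — Real power: P = Re(S) = 2.295 W.
Step 9 — Reactive power: Q = Im(S) = 8.432 VAR.
Step 10 — Apparent power: |S| = 8.739 VA.
Step 11 — Power factor: PF = P/|S| = 0.2626 (lagging).

(a) P = 2.295 W  (b) Q = 8.432 VAR  (c) S = 8.739 VA  (d) PF = 0.2626 (lagging)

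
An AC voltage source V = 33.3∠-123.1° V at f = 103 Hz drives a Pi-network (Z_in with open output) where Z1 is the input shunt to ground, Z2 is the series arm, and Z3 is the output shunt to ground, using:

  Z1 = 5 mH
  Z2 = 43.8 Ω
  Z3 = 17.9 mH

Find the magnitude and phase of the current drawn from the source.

Step 1 — Angular frequency: ω = 2π·f = 2π·103 = 647.2 rad/s.
Step 2 — Component impedances:
  Z1: Z = jωL = j·647.2·0.005 = 0 + j3.236 Ω
  Z2: Z = R = 43.8 Ω
  Z3: Z = jωL = j·647.2·0.0179 = 0 + j11.58 Ω
Step 3 — With open output, the series arm Z2 and the output shunt Z3 appear in series to ground: Z2 + Z3 = 43.8 + j11.58 Ω.
Step 4 — Parallel with input shunt Z1: Z_in = Z1 || (Z2 + Z3) = 0.2145 + j3.163 Ω = 3.171∠86.1° Ω.
Step 5 — Source phasor: V = 33.3∠-123.1° V = -18.19 - j27.9 V.
Step 6 — Ohm's law: I = V / Z_total = (-18.19 - j27.9) / (0.2145 + j3.163) = -9.166 + j5.127 A.
Step 7 — Convert to polar: |I| = 10.5 A, ∠I = 150.8°.

I = 10.5∠150.8° A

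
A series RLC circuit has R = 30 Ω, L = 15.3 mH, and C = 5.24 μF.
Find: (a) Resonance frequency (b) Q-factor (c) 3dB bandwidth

Step 1 — Resonance: ω₀ = 1/√(LC) = 1/√(0.0153·5.24e-06) = 3532 rad/s.
Step 2 — f₀ = ω₀/(2π) = 562.1 Hz.
Step 3 — Series Q: Q = ω₀L/R = 3532·0.0153/30 = 1.801.
Step 4 — Bandwidth: Δω = ω₀/Q = 1961 rad/s; BW = Δω/(2π) = 312.1 Hz.

(a) f₀ = 562.1 Hz  (b) Q = 1.801  (c) BW = 312.1 Hz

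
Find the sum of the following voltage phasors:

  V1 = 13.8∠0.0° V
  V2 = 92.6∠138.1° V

Step 1 — Convert each phasor to rectangular form:
  V1 = 13.8·(cos(0.0°) + j·sin(0.0°)) = 13.8 V
  V2 = 92.6·(cos(138.1°) + j·sin(138.1°)) = -68.92 + j61.84 V
Step 2 — Sum components: V_total = -55.12 + j61.84 V.
Step 3 — Convert to polar: |V_total| = 82.84 V, ∠V_total = 131.7°.

V_total = 82.84∠131.7° V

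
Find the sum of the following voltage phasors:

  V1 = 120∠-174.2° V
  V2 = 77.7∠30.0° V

Step 1 — Convert each phasor to rectangular form:
  V1 = 120·(cos(-174.2°) + j·sin(-174.2°)) = -119.4 - j12.13 V
  V2 = 77.7·(cos(30.0°) + j·sin(30.0°)) = 67.29 + j38.85 V
Step 2 — Sum components: V_total = -52.1 + j26.72 V.
Step 3 — Convert to polar: |V_total| = 58.55 V, ∠V_total = 152.8°.

V_total = 58.55∠152.8° V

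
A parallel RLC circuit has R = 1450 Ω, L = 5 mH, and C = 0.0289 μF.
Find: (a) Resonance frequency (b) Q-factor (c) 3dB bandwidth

Step 1 — Resonance: ω₀ = 1/√(LC) = 1/√(0.005·2.89e-08) = 8.319e+04 rad/s.
Step 2 — f₀ = ω₀/(2π) = 1.324e+04 Hz.
Step 3 — Parallel Q: Q = R/(ω₀L) = 1450/(8.319e+04·0.005) = 3.486.
Step 4 — Bandwidth: Δω = ω₀/Q = 2.386e+04 rad/s; BW = Δω/(2π) = 3798 Hz.

(a) f₀ = 1.324e+04 Hz  (b) Q = 3.486  (c) BW = 3798 Hz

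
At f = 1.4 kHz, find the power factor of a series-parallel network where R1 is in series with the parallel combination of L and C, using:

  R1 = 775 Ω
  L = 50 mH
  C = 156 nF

Step 1 — Angular frequency: ω = 2π·f = 2π·1400 = 8796 rad/s.
Step 2 — Component impedances:
  R1: Z = R = 775 Ω
  L: Z = jωL = j·8796·0.05 = 0 + j439.8 Ω
  C: Z = 1/(jωC) = -j/(ω·C) = 0 - j728.7 Ω
Step 3 — Parallel branch: L || C = 1/(1/L + 1/C) = 0 + j1109 Ω.
Step 4 — Series with R1: Z_total = R1 + (L || C) = 775 + j1109 Ω = 1353∠55.1° Ω.
Step 5 — Power factor: PF = cos(φ) = Re(Z)/|Z| = 775/1353.3 = 0.5727.
Step 6 — Type: Im(Z) = 1109 ⇒ lagging (phase φ = 55.1°).

PF = 0.5727 (lagging, φ = 55.1°)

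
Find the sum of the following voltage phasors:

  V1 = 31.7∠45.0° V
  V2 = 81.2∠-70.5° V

Step 1 — Convert each phasor to rectangular form:
  V1 = 31.7·(cos(45.0°) + j·sin(45.0°)) = 22.42 + j22.42 V
  V2 = 81.2·(cos(-70.5°) + j·sin(-70.5°)) = 27.11 - j76.54 V
Step 2 — Sum components: V_total = 49.52 - j54.13 V.
Step 3 — Convert to polar: |V_total| = 73.36 V, ∠V_total = -47.5°.

V_total = 73.36∠-47.5° V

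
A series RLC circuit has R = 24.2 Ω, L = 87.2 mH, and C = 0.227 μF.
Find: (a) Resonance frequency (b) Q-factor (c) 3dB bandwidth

Step 1 — Resonance: ω₀ = 1/√(LC) = 1/√(0.0872·2.27e-07) = 7108 rad/s.
Step 2 — f₀ = ω₀/(2π) = 1131 Hz.
Step 3 — Series Q: Q = ω₀L/R = 7108·0.0872/24.2 = 25.61.
Step 4 — Bandwidth: Δω = ω₀/Q = 277.5 rad/s; BW = Δω/(2π) = 44.17 Hz.

(a) f₀ = 1131 Hz  (b) Q = 25.61  (c) BW = 44.17 Hz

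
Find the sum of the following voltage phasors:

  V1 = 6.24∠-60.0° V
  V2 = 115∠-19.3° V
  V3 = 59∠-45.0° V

Step 1 — Convert each phasor to rectangular form:
  V1 = 6.24·(cos(-60.0°) + j·sin(-60.0°)) = 3.12 - j5.404 V
  V2 = 115·(cos(-19.3°) + j·sin(-19.3°)) = 108.5 - j38.01 V
  V3 = 59·(cos(-45.0°) + j·sin(-45.0°)) = 41.72 - j41.72 V
Step 2 — Sum components: V_total = 153.4 - j85.13 V.
Step 3 — Convert to polar: |V_total| = 175.4 V, ∠V_total = -29.0°.

V_total = 175.4∠-29.0° V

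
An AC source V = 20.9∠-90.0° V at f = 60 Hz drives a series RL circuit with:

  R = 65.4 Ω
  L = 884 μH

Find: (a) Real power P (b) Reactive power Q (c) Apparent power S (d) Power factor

Step 1 — Angular frequency: ω = 2π·f = 2π·60 = 377 rad/s.
Step 2 — Component impedances:
  R: Z = R = 65.4 Ω
  L: Z = jωL = j·377·0.000884 = 0 + j0.3333 Ω
Step 3 — Series combination: Z_total = R + L = 65.4 + j0.3333 Ω = 65.4∠0.3° Ω.
Step 4 — Source phasor: V = 20.9∠-90.0° V = 0 - j20.9 V.
Step 5 — Current: I = V / Z = -0.001628 - j0.3196 A = 0.3196∠-90.3° A.
Step 6 — Complex power: S = V·I* = 6.679 + j0.03403 VA.
Step 7 — Real power: P = Re(S) = 6.679 W.
Step 8 — Reactive power: Q = Im(S) = 0.03403 VAR.
Step 9 — Apparent power: |S| = 6.679 VA.
Step 10 — Power factor: PF = P/|S| = 1 (lagging).

(a) P = 6.679 W  (b) Q = 0.03403 VAR  (c) S = 6.679 VA  (d) PF = 1 (lagging)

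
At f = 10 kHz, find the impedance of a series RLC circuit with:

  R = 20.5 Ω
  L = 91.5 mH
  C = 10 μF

Step 1 — Angular frequency: ω = 2π·f = 2π·1e+04 = 6.283e+04 rad/s.
Step 2 — Component impedances:
  R: Z = R = 20.5 Ω
  L: Z = jωL = j·6.283e+04·0.0915 = 0 + j5749 Ω
  C: Z = 1/(jωC) = -j/(ω·C) = 0 - j1.592 Ω
Step 3 — Series combination: Z_total = R + L + C = 20.5 + j5748 Ω = 5748∠89.8° Ω.

Z = 20.5 + j5748 Ω = 5748∠89.8° Ω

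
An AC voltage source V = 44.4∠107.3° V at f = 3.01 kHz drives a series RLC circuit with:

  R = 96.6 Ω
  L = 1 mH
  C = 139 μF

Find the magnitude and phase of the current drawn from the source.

Step 1 — Angular frequency: ω = 2π·f = 2π·3010 = 1.891e+04 rad/s.
Step 2 — Component impedances:
  R: Z = R = 96.6 Ω
  L: Z = jωL = j·1.891e+04·0.001 = 0 + j18.91 Ω
  C: Z = 1/(jωC) = -j/(ω·C) = 0 - j0.3804 Ω
Step 3 — Series combination: Z_total = R + L + C = 96.6 + j18.53 Ω = 98.36∠10.9° Ω.
Step 4 — Source phasor: V = 44.4∠107.3° V = -13.2 + j42.39 V.
Step 5 — Ohm's law: I = V / Z_total = (-13.2 + j42.39) / (96.6 + j18.53) = -0.05063 + j0.4485 A.
Step 6 — Convert to polar: |I| = 0.4514 A, ∠I = 96.4°.

I = 0.4514∠96.4° A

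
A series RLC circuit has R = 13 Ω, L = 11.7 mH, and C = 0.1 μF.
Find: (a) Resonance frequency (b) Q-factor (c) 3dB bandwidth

Step 1 — Resonance: ω₀ = 1/√(LC) = 1/√(0.0117·1e-07) = 2.924e+04 rad/s.
Step 2 — f₀ = ω₀/(2π) = 4653 Hz.
Step 3 — Series Q: Q = ω₀L/R = 2.924e+04·0.0117/13 = 26.31.
Step 4 — Bandwidth: Δω = ω₀/Q = 1111 rad/s; BW = Δω/(2π) = 176.8 Hz.

(a) f₀ = 4653 Hz  (b) Q = 26.31  (c) BW = 176.8 Hz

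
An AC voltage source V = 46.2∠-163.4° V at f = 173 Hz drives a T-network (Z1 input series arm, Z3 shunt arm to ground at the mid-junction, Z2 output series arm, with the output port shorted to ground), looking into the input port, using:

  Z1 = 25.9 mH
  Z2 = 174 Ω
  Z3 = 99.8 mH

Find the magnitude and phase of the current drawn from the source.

Step 1 — Angular frequency: ω = 2π·f = 2π·173 = 1087 rad/s.
Step 2 — Component impedances:
  Z1: Z = jωL = j·1087·0.0259 = 0 + j28.15 Ω
  Z2: Z = R = 174 Ω
  Z3: Z = jωL = j·1087·0.0998 = 0 + j108.5 Ω
Step 3 — With the output port shorted to ground, the output series arm Z2 runs from the junction to ground; the shunt arm Z3 also runs from the junction to ground. They appear in parallel: Z3 || Z2 = 48.7 + j78.12 Ω.
Step 4 — Series with input arm Z1: Z_in = Z1 + (Z3 || Z2) = 48.7 + j106.3 Ω = 116.9∠65.4° Ω.
Step 5 — Source phasor: V = 46.2∠-163.4° V = -44.27 - j13.2 V.
Step 6 — Ohm's law: I = V / Z_total = (-44.27 - j13.2) / (48.7 + j106.3) = -0.2604 + j0.2973 A.
Step 7 — Convert to polar: |I| = 0.3952 A, ∠I = 131.2°.

I = 0.3952∠131.2° A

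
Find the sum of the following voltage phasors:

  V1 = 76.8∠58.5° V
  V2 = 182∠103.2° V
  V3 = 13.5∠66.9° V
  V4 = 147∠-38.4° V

Step 1 — Convert each phasor to rectangular form:
  V1 = 76.8·(cos(58.5°) + j·sin(58.5°)) = 40.13 + j65.48 V
  V2 = 182·(cos(103.2°) + j·sin(103.2°)) = -41.56 + j177.2 V
  V3 = 13.5·(cos(66.9°) + j·sin(66.9°)) = 5.297 + j12.42 V
  V4 = 147·(cos(-38.4°) + j·sin(-38.4°)) = 115.2 - j91.31 V
Step 2 — Sum components: V_total = 119.1 + j163.8 V.
Step 3 — Convert to polar: |V_total| = 202.5 V, ∠V_total = 54.0°.

V_total = 202.5∠54.0° V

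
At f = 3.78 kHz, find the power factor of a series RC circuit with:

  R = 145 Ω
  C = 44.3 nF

Step 1 — Angular frequency: ω = 2π·f = 2π·3780 = 2.375e+04 rad/s.
Step 2 — Component impedances:
  R: Z = R = 145 Ω
  C: Z = 1/(jωC) = -j/(ω·C) = 0 - j950.4 Ω
Step 3 — Series combination: Z_total = R + C = 145 - j950.4 Ω = 961.4∠-81.3° Ω.
Step 4 — Power factor: PF = cos(φ) = Re(Z)/|Z| = 145/961.4 = 0.1508.
Step 5 — Type: Im(Z) = -950.4 ⇒ leading (phase φ = -81.3°).

PF = 0.1508 (leading, φ = -81.3°)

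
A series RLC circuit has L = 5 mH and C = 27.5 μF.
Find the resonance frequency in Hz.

Step 1 — Resonance condition Im(Z)=0 gives ω₀ = 1/√(LC).
Step 2 — ω₀ = 1/√(0.005·2.75e-05) = 2697 rad/s.
Step 3 — f₀ = ω₀/(2π) = 429.2 Hz.

f₀ = 429.2 Hz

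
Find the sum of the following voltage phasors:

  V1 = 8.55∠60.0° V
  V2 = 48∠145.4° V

Step 1 — Convert each phasor to rectangular form:
  V1 = 8.55·(cos(60.0°) + j·sin(60.0°)) = 4.275 + j7.405 V
  V2 = 48·(cos(145.4°) + j·sin(145.4°)) = -39.51 + j27.26 V
Step 2 — Sum components: V_total = -35.24 + j34.66 V.
Step 3 — Convert to polar: |V_total| = 49.43 V, ∠V_total = 135.5°.

V_total = 49.43∠135.5° V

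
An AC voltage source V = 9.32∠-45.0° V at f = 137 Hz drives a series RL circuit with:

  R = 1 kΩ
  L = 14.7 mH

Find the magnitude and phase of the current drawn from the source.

Step 1 — Angular frequency: ω = 2π·f = 2π·137 = 860.8 rad/s.
Step 2 — Component impedances:
  R: Z = R = 1000 Ω
  L: Z = jωL = j·860.8·0.0147 = 0 + j12.65 Ω
Step 3 — Series combination: Z_total = R + L = 1000 + j12.65 Ω = 1000∠0.7° Ω.
Step 4 — Source phasor: V = 9.32∠-45.0° V = 6.59 - j6.59 V.
Step 5 — Ohm's law: I = V / Z_total = (6.59 - j6.59) / (1000 + j12.65) = 0.006506 - j0.006673 A.
Step 6 — Convert to polar: |I| = 0.009319 A, ∠I = -45.7°.

I = 0.009319∠-45.7° A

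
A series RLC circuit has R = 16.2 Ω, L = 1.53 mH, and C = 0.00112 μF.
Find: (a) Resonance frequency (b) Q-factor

Step 1 — Resonance condition Im(Z)=0 gives ω₀ = 1/√(LC).
Step 2 — ω₀ = 1/√(0.00153·1.12e-09) = 7.639e+05 rad/s.
Step 3 — f₀ = ω₀/(2π) = 1.216e+05 Hz.
Step 4 — Series Q: Q = ω₀L/R = 7.639e+05·0.00153/16.2 = 72.15.

(a) f₀ = 1.216e+05 Hz  (b) Q = 72.15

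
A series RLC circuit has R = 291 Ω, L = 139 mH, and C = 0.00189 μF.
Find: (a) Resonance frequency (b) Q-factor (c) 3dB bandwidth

Step 1 — Resonance condition Im(Z)=0 gives ω₀ = 1/√(LC).
Step 2 — ω₀ = 1/√(0.139·1.89e-09) = 6.17e+04 rad/s.
Step 3 — f₀ = ω₀/(2π) = 9819 Hz.
Step 4 — Series Q: Q = ω₀L/R = 6.17e+04·0.139/291 = 29.47.
Step 5 — 3dB bandwidth: Δω = ω₀/Q = 2094 rad/s; BW = Δω/(2π) = 333.2 Hz.

(a) f₀ = 9819 Hz  (b) Q = 29.47  (c) BW = 333.2 Hz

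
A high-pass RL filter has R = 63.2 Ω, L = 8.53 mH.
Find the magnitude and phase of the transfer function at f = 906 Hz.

Step 1 — Angular frequency: ω = 2π·906 = 5693 rad/s.
Step 2 — Transfer function: H(jω) = jωL/(R + jωL).
Step 3 — Numerator jωL = j·48.56; denominator R + jωL = 63.2 + j48.56.
Step 4 — H = 0.3712 + j0.4831.
Step 5 — Magnitude: |H| = 0.6093 (-4.3 dB); phase: φ = 52.5°.

|H| = 0.6093 (-4.3 dB), φ = 52.5°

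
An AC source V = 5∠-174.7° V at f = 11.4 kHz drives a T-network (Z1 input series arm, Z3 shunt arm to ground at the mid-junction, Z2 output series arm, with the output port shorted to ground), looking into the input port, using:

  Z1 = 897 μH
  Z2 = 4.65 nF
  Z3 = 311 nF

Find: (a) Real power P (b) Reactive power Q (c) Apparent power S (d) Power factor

Step 1 — Angular frequency: ω = 2π·f = 2π·1.14e+04 = 7.163e+04 rad/s.
Step 2 — Component impedances:
  Z1: Z = jωL = j·7.163e+04·0.000897 = 0 + j64.25 Ω
  Z2: Z = 1/(jωC) = -j/(ω·C) = 0 - j3002 Ω
  Z3: Z = 1/(jωC) = -j/(ω·C) = 0 - j44.89 Ω
Step 3 — With the output port shorted to ground, the output series arm Z2 runs from the junction to ground; the shunt arm Z3 also runs from the junction to ground. They appear in parallel: Z3 || Z2 = 0 - j44.23 Ω.
Step 4 — Series with input arm Z1: Z_in = Z1 + (Z3 || Z2) = 0 + j20.02 Ω = 20.02∠90.0° Ω.
Step 5 — Source phasor: V = 5∠-174.7° V = -4.979 - j0.4619 V.
Step 6 — Current: I = V / Z = -0.02307 + j0.2487 A = 0.2497∠95.3° A.
Step 7 — Complex power: S = V·I* = 0 + j1.249 VA.
Step 8 — Real power: P = Re(S) = 0 W.
Step 9 — Reactive power: Q = Im(S) = 1.249 VAR.
Step 10 — Apparent power: |S| = 1.249 VA.
Step 11 — Power factor: PF = P/|S| = 0 (lagging).

(a) P = 0 W  (b) Q = 1.249 VAR  (c) S = 1.249 VA  (d) PF = 0 (lagging)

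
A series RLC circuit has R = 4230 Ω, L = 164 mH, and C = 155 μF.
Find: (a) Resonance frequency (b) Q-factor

Step 1 — Resonance condition Im(Z)=0 gives ω₀ = 1/√(LC).
Step 2 — ω₀ = 1/√(0.164·0.000155) = 198.3 rad/s.
Step 3 — f₀ = ω₀/(2π) = 31.57 Hz.
Step 4 — Series Q: Q = ω₀L/R = 198.3·0.164/4230 = 0.00769.

(a) f₀ = 31.57 Hz  (b) Q = 0.00769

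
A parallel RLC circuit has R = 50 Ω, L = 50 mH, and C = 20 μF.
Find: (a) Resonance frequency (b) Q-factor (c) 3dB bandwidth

Step 1 — Resonance: ω₀ = 1/√(LC) = 1/√(0.05·2e-05) = 1000 rad/s.
Step 2 — f₀ = ω₀/(2π) = 159.2 Hz.
Step 3 — Parallel Q: Q = R/(ω₀L) = 50/(1000·0.05) = 1.
Step 4 — Bandwidth: Δω = ω₀/Q = 1000 rad/s; BW = Δω/(2π) = 159.2 Hz.

(a) f₀ = 159.2 Hz  (b) Q = 1  (c) BW = 159.2 Hz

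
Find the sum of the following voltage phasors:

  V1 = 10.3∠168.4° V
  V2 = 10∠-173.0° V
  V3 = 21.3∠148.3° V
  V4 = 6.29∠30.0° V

Step 1 — Convert each phasor to rectangular form:
  V1 = 10.3·(cos(168.4°) + j·sin(168.4°)) = -10.09 + j2.071 V
  V2 = 10·(cos(-173.0°) + j·sin(-173.0°)) = -9.925 - j1.219 V
  V3 = 21.3·(cos(148.3°) + j·sin(148.3°)) = -18.12 + j11.19 V
  V4 = 6.29·(cos(30.0°) + j·sin(30.0°)) = 5.447 + j3.145 V
Step 2 — Sum components: V_total = -32.69 + j15.19 V.
Step 3 — Convert to polar: |V_total| = 36.05 V, ∠V_total = 155.1°.

V_total = 36.05∠155.1° V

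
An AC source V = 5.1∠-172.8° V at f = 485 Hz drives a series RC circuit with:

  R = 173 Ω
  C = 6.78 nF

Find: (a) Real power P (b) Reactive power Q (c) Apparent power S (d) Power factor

Step 1 — Angular frequency: ω = 2π·f = 2π·485 = 3047 rad/s.
Step 2 — Component impedances:
  R: Z = R = 173 Ω
  C: Z = 1/(jωC) = -j/(ω·C) = 0 - j4.84e+04 Ω
Step 3 — Series combination: Z_total = R + C = 173 - j4.84e+04 Ω = 4.84e+04∠-89.8° Ω.
Step 4 — Source phasor: V = 5.1∠-172.8° V = -5.06 - j0.6392 V.
Step 5 — Current: I = V / Z = 1.283e-05 - j0.0001046 A = 0.0001054∠-83.0° A.
Step 6 — Complex power: S = V·I* = 1.921e-06 - j0.0005374 VA.
Step 7 — Real power: P = Re(S) = 1.921e-06 W.
Step 8 — Reactive power: Q = Im(S) = -0.0005374 VAR.
Step 9 — Apparent power: |S| = 0.0005374 VA.
Step 10 — Power factor: PF = P/|S| = 0.003574 (leading).

(a) P = 1.921e-06 W  (b) Q = -0.0005374 VAR  (c) S = 0.0005374 VA  (d) PF = 0.003574 (leading)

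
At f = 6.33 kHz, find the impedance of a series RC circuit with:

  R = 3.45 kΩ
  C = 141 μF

Step 1 — Angular frequency: ω = 2π·f = 2π·6330 = 3.977e+04 rad/s.
Step 2 — Component impedances:
  R: Z = R = 3450 Ω
  C: Z = 1/(jωC) = -j/(ω·C) = 0 - j0.1783 Ω
Step 3 — Series combination: Z_total = R + C = 3450 - j0.1783 Ω = 3450∠-0.0° Ω.

Z = 3450 - j0.1783 Ω = 3450∠-0.0° Ω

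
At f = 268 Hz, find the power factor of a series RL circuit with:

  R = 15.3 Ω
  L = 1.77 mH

Step 1 — Angular frequency: ω = 2π·f = 2π·268 = 1684 rad/s.
Step 2 — Component impedances:
  R: Z = R = 15.3 Ω
  L: Z = jωL = j·1684·0.00177 = 0 + j2.98 Ω
Step 3 — Series combination: Z_total = R + L = 15.3 + j2.98 Ω = 15.59∠11.0° Ω.
Step 4 — Power factor: PF = cos(φ) = Re(Z)/|Z| = 15.3/15.588 = 0.9815.
Step 5 — Type: Im(Z) = 2.98 ⇒ lagging (phase φ = 11.0°).

PF = 0.9815 (lagging, φ = 11.0°)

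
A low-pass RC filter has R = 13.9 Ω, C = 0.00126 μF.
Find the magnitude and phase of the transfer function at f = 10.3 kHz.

Step 1 — Angular frequency: ω = 2π·1.03e+04 = 6.472e+04 rad/s.
Step 2 — Transfer function: H(jω) = 1/(1 + jωRC).
Step 3 — Denominator: 1 + jωRC = 1 + j·6.472e+04·13.9·1.26e-09 = 1 + j0.001133.
Step 4 — H = 1 - j0.001133.
Step 5 — Magnitude: |H| = 1 (-0.0 dB); phase: φ = -0.1°.

|H| = 1 (-0.0 dB), φ = -0.1°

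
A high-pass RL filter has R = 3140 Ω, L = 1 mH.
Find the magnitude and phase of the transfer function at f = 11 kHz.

Step 1 — Angular frequency: ω = 2π·1.1e+04 = 6.912e+04 rad/s.
Step 2 — Transfer function: H(jω) = jωL/(R + jωL).
Step 3 — Numerator jωL = j·69.12; denominator R + jωL = 3140 + j69.12.
Step 4 — H = 0.0004843 + j0.022.
Step 5 — Magnitude: |H| = 0.02201 (-33.1 dB); phase: φ = 88.7°.

|H| = 0.02201 (-33.1 dB), φ = 88.7°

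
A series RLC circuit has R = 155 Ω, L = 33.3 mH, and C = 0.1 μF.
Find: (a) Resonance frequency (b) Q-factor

Step 1 — Resonance condition Im(Z)=0 gives ω₀ = 1/√(LC).
Step 2 — ω₀ = 1/√(0.0333·1e-07) = 1.733e+04 rad/s.
Step 3 — f₀ = ω₀/(2π) = 2758 Hz.
Step 4 — Series Q: Q = ω₀L/R = 1.733e+04·0.0333/155 = 3.723.

(a) f₀ = 2758 Hz  (b) Q = 3.723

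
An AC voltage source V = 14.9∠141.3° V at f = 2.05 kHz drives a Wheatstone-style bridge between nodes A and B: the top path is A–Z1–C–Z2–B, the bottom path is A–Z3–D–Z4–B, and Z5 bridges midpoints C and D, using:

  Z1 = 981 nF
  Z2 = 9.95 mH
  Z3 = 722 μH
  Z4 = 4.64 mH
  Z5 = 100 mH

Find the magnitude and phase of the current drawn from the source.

Step 1 — Angular frequency: ω = 2π·f = 2π·2050 = 1.288e+04 rad/s.
Step 2 — Component impedances:
  Z1: Z = 1/(jωC) = -j/(ω·C) = 0 - j79.14 Ω
  Z2: Z = jωL = j·1.288e+04·0.00995 = 0 + j128.2 Ω
  Z3: Z = jωL = j·1.288e+04·0.000722 = 0 + j9.3 Ω
  Z4: Z = jωL = j·1.288e+04·0.00464 = 0 + j59.77 Ω
  Z5: Z = jωL = j·1.288e+04·0.1 = 0 + j1288 Ω
Step 3 — Bridge requires nodal analysis (the Z5 bridge couples midpoints C and D, so the two paths cannot be reduced to a simple series/parallel combination). Setting node B to ground and injecting 1 A at node A, the 3-node admittance system at A, C, D solves to V_A = Z_AB = 0 + j26.53 Ω = 26.53∠90.0° Ω.
Step 4 — Source phasor: V = 14.9∠141.3° V = -11.63 + j9.316 V.
Step 5 — Ohm's law: I = V / Z_total = (-11.63 + j9.316) / (0 + j26.53) = 0.3511 + j0.4382 A.
Step 6 — Convert to polar: |I| = 0.5615 A, ∠I = 51.3°.

I = 0.5615∠51.3° A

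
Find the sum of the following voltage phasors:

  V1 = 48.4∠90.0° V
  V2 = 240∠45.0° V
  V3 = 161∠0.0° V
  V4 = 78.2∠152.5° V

Step 1 — Convert each phasor to rectangular form:
  V1 = 48.4·(cos(90.0°) + j·sin(90.0°)) = 0 + j48.4 V
  V2 = 240·(cos(45.0°) + j·sin(45.0°)) = 169.7 + j169.7 V
  V3 = 161·(cos(0.0°) + j·sin(0.0°)) = 161 V
  V4 = 78.2·(cos(152.5°) + j·sin(152.5°)) = -69.36 + j36.11 V
Step 2 — Sum components: V_total = 261.3 + j254.2 V.
Step 3 — Convert to polar: |V_total| = 364.6 V, ∠V_total = 44.2°.

V_total = 364.6∠44.2° V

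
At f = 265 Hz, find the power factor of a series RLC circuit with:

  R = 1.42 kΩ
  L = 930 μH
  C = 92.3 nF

Step 1 — Angular frequency: ω = 2π·f = 2π·265 = 1665 rad/s.
Step 2 — Component impedances:
  R: Z = R = 1420 Ω
  L: Z = jωL = j·1665·0.00093 = 0 + j1.548 Ω
  C: Z = 1/(jωC) = -j/(ω·C) = 0 - j6507 Ω
Step 3 — Series combination: Z_total = R + L + C = 1420 - j6505 Ω = 6659∠-77.7° Ω.
Step 4 — Power factor: PF = cos(φ) = Re(Z)/|Z| = 1420/6658.5 = 0.2133.
Step 5 — Type: Im(Z) = -6505 ⇒ leading (phase φ = -77.7°).

PF = 0.2133 (leading, φ = -77.7°)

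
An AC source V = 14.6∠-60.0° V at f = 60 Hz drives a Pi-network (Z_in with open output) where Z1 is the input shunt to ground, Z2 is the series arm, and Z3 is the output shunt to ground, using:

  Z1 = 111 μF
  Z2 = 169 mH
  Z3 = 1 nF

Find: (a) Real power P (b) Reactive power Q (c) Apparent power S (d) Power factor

Step 1 — Angular frequency: ω = 2π·f = 2π·60 = 377 rad/s.
Step 2 — Component impedances:
  Z1: Z = 1/(jωC) = -j/(ω·C) = 0 - j23.9 Ω
  Z2: Z = jωL = j·377·0.169 = 0 + j63.71 Ω
  Z3: Z = 1/(jωC) = -j/(ω·C) = 0 - j2.653e+06 Ω
Step 3 — With open output, the series arm Z2 and the output shunt Z3 appear in series to ground: Z2 + Z3 = 0 - j2.653e+06 Ω.
Step 4 — Parallel with input shunt Z1: Z_in = Z1 || (Z2 + Z3) = 0 - j23.9 Ω = 23.9∠-90.0° Ω.
Step 5 — Source phasor: V = 14.6∠-60.0° V = 7.3 - j12.64 V.
Step 6 — Current: I = V / Z = 0.5291 + j0.3055 A = 0.611∠30.0° A.
Step 7 — Complex power: S = V·I* = 0 - j8.92 VA.
Step 8 — Real power: P = Re(S) = 0 W.
Step 9 — Reactive power: Q = Im(S) = -8.92 VAR.
Step 10 — Apparent power: |S| = 8.92 VA.
Step 11 — Power factor: PF = P/|S| = 0 (leading).

(a) P = 0 W  (b) Q = -8.92 VAR  (c) S = 8.92 VA  (d) PF = 0 (leading)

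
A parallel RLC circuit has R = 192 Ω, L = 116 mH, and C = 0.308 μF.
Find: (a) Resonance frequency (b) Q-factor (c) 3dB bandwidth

Step 1 — Resonance: ω₀ = 1/√(LC) = 1/√(0.116·3.08e-07) = 5290 rad/s.
Step 2 — f₀ = ω₀/(2π) = 842 Hz.
Step 3 — Parallel Q: Q = R/(ω₀L) = 192/(5290·0.116) = 0.3129.
Step 4 — Bandwidth: Δω = ω₀/Q = 1.691e+04 rad/s; BW = Δω/(2π) = 2691 Hz.

(a) f₀ = 842 Hz  (b) Q = 0.3129  (c) BW = 2691 Hz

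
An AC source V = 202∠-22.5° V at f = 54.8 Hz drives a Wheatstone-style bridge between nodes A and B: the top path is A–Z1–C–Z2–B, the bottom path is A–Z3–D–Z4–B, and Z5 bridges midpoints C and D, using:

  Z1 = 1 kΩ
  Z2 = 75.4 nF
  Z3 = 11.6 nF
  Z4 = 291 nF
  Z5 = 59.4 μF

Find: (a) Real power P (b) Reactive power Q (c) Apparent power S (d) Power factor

Step 1 — Angular frequency: ω = 2π·f = 2π·54.8 = 344.3 rad/s.
Step 2 — Component impedances:
  Z1: Z = R = 1000 Ω
  Z2: Z = 1/(jωC) = -j/(ω·C) = 0 - j3.852e+04 Ω
  Z3: Z = 1/(jωC) = -j/(ω·C) = 0 - j2.504e+05 Ω
  Z4: Z = 1/(jωC) = -j/(ω·C) = 0 - j9980 Ω
  Z5: Z = 1/(jωC) = -j/(ω·C) = 0 - j48.89 Ω
Step 3 — Bridge requires nodal analysis (the Z5 bridge couples midpoints C and D, so the two paths cannot be reduced to a simple series/parallel combination). Setting node B to ground and injecting 1 A at node A, the 3-node admittance system at A, C, D solves to V_A = Z_AB = 999.7 - j7961 Ω = 8024∠-82.8° Ω.
Step 4 — Source phasor: V = 202∠-22.5° V = 186.6 - j77.3 V.
Step 5 — Current: I = V / Z = 0.01246 + j0.02188 A = 0.02517∠60.3° A.
Step 6 — Complex power: S = V·I* = 0.6336 - j5.046 VA.
Step 7 — Real power: P = Re(S) = 0.6336 W.
Step 8 — Reactive power: Q = Im(S) = -5.046 VAR.
Step 9 — Apparent power: |S| = 5.085 VA.
Step 10 — Power factor: PF = P/|S| = 0.1246 (leading).

(a) P = 0.6336 W  (b) Q = -5.046 VAR  (c) S = 5.085 VA  (d) PF = 0.1246 (leading)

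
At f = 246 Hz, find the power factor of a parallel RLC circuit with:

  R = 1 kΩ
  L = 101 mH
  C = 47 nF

Step 1 — Angular frequency: ω = 2π·f = 2π·246 = 1546 rad/s.
Step 2 — Component impedances:
  R: Z = R = 1000 Ω
  L: Z = jωL = j·1546·0.101 = 0 + j156.1 Ω
  C: Z = 1/(jωC) = -j/(ω·C) = 0 - j1.377e+04 Ω
Step 3 — Parallel combination: 1/Z_total = 1/R + 1/L + 1/C; Z_total = 24.33 + j154.1 Ω = 156∠81.0° Ω.
Step 4 — Power factor: PF = cos(φ) = Re(Z)/|Z| = 24.33/156 = 0.156.
Step 5 — Type: Im(Z) = 154.1 ⇒ lagging (phase φ = 81.0°).

PF = 0.156 (lagging, φ = 81.0°)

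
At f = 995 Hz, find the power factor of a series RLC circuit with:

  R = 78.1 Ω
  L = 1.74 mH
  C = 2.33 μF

Step 1 — Angular frequency: ω = 2π·f = 2π·995 = 6252 rad/s.
Step 2 — Component impedances:
  R: Z = R = 78.1 Ω
  L: Z = jωL = j·6252·0.00174 = 0 + j10.88 Ω
  C: Z = 1/(jωC) = -j/(ω·C) = 0 - j68.65 Ω
Step 3 — Series combination: Z_total = R + L + C = 78.1 - j57.77 Ω = 97.15∠-36.5° Ω.
Step 4 — Power factor: PF = cos(φ) = Re(Z)/|Z| = 78.1/97.145 = 0.804.
Step 5 — Type: Im(Z) = -57.77 ⇒ leading (phase φ = -36.5°).

PF = 0.804 (leading, φ = -36.5°)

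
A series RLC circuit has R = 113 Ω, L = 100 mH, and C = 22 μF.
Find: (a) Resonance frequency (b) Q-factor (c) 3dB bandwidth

Step 1 — Resonance: ω₀ = 1/√(LC) = 1/√(0.1·2.2e-05) = 674.2 rad/s.
Step 2 — f₀ = ω₀/(2π) = 107.3 Hz.
Step 3 — Series Q: Q = ω₀L/R = 674.2·0.1/113 = 0.5966.
Step 4 — Bandwidth: Δω = ω₀/Q = 1130 rad/s; BW = Δω/(2π) = 179.8 Hz.

(a) f₀ = 107.3 Hz  (b) Q = 0.5966  (c) BW = 179.8 Hz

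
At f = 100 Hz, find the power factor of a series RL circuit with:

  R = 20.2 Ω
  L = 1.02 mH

Step 1 — Angular frequency: ω = 2π·f = 2π·100 = 628.3 rad/s.
Step 2 — Component impedances:
  R: Z = R = 20.2 Ω
  L: Z = jωL = j·628.3·0.00102 = 0 + j0.6409 Ω
Step 3 — Series combination: Z_total = R + L = 20.2 + j0.6409 Ω = 20.21∠1.8° Ω.
Step 4 — Power factor: PF = cos(φ) = Re(Z)/|Z| = 20.2/20.21 = 0.9995.
Step 5 — Type: Im(Z) = 0.6409 ⇒ lagging (phase φ = 1.8°).

PF = 0.9995 (lagging, φ = 1.8°)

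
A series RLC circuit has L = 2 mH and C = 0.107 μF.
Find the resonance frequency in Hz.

Step 1 — Resonance condition Im(Z)=0 gives ω₀ = 1/√(LC).
Step 2 — ω₀ = 1/√(0.002·1.07e-07) = 6.836e+04 rad/s.
Step 3 — f₀ = ω₀/(2π) = 1.088e+04 Hz.

f₀ = 1.088e+04 Hz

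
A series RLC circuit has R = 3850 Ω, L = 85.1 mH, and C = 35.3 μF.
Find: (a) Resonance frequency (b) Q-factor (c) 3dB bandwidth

Step 1 — Resonance: ω₀ = 1/√(LC) = 1/√(0.0851·3.53e-05) = 577 rad/s.
Step 2 — f₀ = ω₀/(2π) = 91.83 Hz.
Step 3 — Series Q: Q = ω₀L/R = 577·0.0851/3850 = 0.01275.
Step 4 — Bandwidth: Δω = ω₀/Q = 4.524e+04 rad/s; BW = Δω/(2π) = 7200 Hz.

(a) f₀ = 91.83 Hz  (b) Q = 0.01275  (c) BW = 7200 Hz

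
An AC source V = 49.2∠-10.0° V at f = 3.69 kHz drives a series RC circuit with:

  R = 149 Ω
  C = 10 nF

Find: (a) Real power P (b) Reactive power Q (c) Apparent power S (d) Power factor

Step 1 — Angular frequency: ω = 2π·f = 2π·3690 = 2.318e+04 rad/s.
Step 2 — Component impedances:
  R: Z = R = 149 Ω
  C: Z = 1/(jωC) = -j/(ω·C) = 0 - j4313 Ω
Step 3 — Series combination: Z_total = R + C = 149 - j4313 Ω = 4316∠-88.0° Ω.
Step 4 — Source phasor: V = 49.2∠-10.0° V = 48.45 - j8.543 V.
Step 5 — Current: I = V / Z = 0.002366 + j0.01115 A = 0.0114∠78.0° A.
Step 6 — Complex power: S = V·I* = 0.01936 - j0.5606 VA.
Step 7 — Real power: P = Re(S) = 0.01936 W.
Step 8 — Reactive power: Q = Im(S) = -0.5606 VAR.
Step 9 — Apparent power: |S| = 0.5609 VA.
Step 10 — Power factor: PF = P/|S| = 0.03452 (leading).

(a) P = 0.01936 W  (b) Q = -0.5606 VAR  (c) S = 0.5609 VA  (d) PF = 0.03452 (leading)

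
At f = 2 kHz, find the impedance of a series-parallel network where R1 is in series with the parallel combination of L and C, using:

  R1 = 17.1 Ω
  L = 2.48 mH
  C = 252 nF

Step 1 — Angular frequency: ω = 2π·f = 2π·2000 = 1.257e+04 rad/s.
Step 2 — Component impedances:
  R1: Z = R = 17.1 Ω
  L: Z = jωL = j·1.257e+04·0.00248 = 0 + j31.16 Ω
  C: Z = 1/(jωC) = -j/(ω·C) = 0 - j315.8 Ω
Step 3 — Parallel branch: L || C = 1/(1/L + 1/C) = 0 + j34.58 Ω.
Step 4 — Series with R1: Z_total = R1 + (L || C) = 17.1 + j34.58 Ω = 38.57∠63.7° Ω.

Z = 17.1 + j34.58 Ω = 38.57∠63.7° Ω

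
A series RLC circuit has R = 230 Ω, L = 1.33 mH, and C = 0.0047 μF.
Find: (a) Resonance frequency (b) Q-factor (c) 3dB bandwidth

Step 1 — Resonance: ω₀ = 1/√(LC) = 1/√(0.00133·4.7e-09) = 4e+05 rad/s.
Step 2 — f₀ = ω₀/(2π) = 6.366e+04 Hz.
Step 3 — Series Q: Q = ω₀L/R = 4e+05·0.00133/230 = 2.313.
Step 4 — Bandwidth: Δω = ω₀/Q = 1.729e+05 rad/s; BW = Δω/(2π) = 2.752e+04 Hz.

(a) f₀ = 6.366e+04 Hz  (b) Q = 2.313  (c) BW = 2.752e+04 Hz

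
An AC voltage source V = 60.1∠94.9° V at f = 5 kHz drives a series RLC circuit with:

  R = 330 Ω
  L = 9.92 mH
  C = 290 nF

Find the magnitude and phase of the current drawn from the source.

Step 1 — Angular frequency: ω = 2π·f = 2π·5000 = 3.142e+04 rad/s.
Step 2 — Component impedances:
  R: Z = R = 330 Ω
  L: Z = jωL = j·3.142e+04·0.00992 = 0 + j311.6 Ω
  C: Z = 1/(jωC) = -j/(ω·C) = 0 - j109.8 Ω
Step 3 — Series combination: Z_total = R + L + C = 330 + j201.9 Ω = 386.9∠31.5° Ω.
Step 4 — Source phasor: V = 60.1∠94.9° V = -5.134 + j59.88 V.
Step 5 — Ohm's law: I = V / Z_total = (-5.134 + j59.88) / (330 + j201.9) = 0.06946 + j0.139 A.
Step 6 — Convert to polar: |I| = 0.1554 A, ∠I = 63.4°.

I = 0.1554∠63.4° A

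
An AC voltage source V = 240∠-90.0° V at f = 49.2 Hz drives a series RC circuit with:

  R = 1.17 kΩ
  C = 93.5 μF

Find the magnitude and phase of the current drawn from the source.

Step 1 — Angular frequency: ω = 2π·f = 2π·49.2 = 309.1 rad/s.
Step 2 — Component impedances:
  R: Z = R = 1170 Ω
  C: Z = 1/(jωC) = -j/(ω·C) = 0 - j34.6 Ω
Step 3 — Series combination: Z_total = R + C = 1170 - j34.6 Ω = 1171∠-1.7° Ω.
Step 4 — Source phasor: V = 240∠-90.0° V = 0 - j240 V.
Step 5 — Ohm's law: I = V / Z_total = (0 - j240) / (1170 - j34.6) = 0.00606 - j0.2049 A.
Step 6 — Convert to polar: |I| = 0.205 A, ∠I = -88.3°.

I = 0.205∠-88.3° A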